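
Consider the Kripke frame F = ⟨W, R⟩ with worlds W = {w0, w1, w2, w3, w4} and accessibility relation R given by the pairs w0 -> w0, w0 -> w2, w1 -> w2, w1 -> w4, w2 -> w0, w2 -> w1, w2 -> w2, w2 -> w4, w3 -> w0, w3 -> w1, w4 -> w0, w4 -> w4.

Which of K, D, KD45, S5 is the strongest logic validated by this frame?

Serial (axiom D): yes — every world has a successor (e.g. w0 R w0).
Euclidean (axiom 5): no — w1 R w4 and w1 R w2, but not w4 R w2.
Transitive (axiom 4): no — w0 R w2 and w2 R w1, but not w0 R w1.
Reflexive (axiom T): no — w1 is not related to itself.
So F validates K, D; KD45 would additionally require R to be Euclidean and transitive. The strongest is D.

D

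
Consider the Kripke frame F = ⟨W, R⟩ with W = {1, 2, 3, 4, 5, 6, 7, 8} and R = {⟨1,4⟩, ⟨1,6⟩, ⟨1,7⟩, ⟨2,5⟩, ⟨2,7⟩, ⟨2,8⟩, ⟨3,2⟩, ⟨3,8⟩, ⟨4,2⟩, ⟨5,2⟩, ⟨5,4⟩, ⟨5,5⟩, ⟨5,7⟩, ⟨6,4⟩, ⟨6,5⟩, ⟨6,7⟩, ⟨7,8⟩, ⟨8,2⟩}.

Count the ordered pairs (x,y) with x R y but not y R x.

Enumerating: (1,4), (1,6), (1,7), (2,7), (3,2), (3,8), (4,2), (5,4), (5,7), (6,4), (6,5), (6,7), (7,8).

13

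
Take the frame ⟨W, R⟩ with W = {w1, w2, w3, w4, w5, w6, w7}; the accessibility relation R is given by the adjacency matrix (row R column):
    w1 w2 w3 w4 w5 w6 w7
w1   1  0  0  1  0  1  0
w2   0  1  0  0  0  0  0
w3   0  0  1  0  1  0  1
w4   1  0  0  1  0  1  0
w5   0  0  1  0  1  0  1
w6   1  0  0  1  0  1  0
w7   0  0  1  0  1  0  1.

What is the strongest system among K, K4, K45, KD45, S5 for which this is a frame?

Transitive (axiom 4): yes — every two-step R-path is closed by a direct edge.
Euclidean (axiom 5): yes — any two successors of a common world are R-related.
Serial (axiom D): yes — every world has a successor (e.g. w1 R w1).
Reflexive (axiom T): yes — every world is R-related to itself.
So F validates K, K4, K45, KD45, S5. The strongest is S5.

S5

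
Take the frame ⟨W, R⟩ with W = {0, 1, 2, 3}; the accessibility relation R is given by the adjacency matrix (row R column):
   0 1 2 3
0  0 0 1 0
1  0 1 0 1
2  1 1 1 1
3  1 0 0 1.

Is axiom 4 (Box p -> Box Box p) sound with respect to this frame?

No

Axiom 4 corresponds to the accessibility relation being transitive.
Transitive: no — 0 R 2 and 2 R 1, but not 0 R 1.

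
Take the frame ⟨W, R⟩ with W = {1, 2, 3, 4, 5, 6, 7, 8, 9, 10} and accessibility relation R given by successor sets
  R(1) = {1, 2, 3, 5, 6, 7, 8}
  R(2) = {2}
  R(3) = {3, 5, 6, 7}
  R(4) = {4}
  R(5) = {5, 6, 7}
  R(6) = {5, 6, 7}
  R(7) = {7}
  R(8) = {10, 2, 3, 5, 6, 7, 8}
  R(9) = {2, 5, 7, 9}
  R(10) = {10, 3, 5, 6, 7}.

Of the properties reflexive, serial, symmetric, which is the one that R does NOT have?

symmetric

Reflexive: yes — every world is R-related to itself.
Serial: yes — every world has a successor (e.g. 1 R 1).
Symmetric: no — 1 R 2 but not 2 R 1.
Only symmetric fails.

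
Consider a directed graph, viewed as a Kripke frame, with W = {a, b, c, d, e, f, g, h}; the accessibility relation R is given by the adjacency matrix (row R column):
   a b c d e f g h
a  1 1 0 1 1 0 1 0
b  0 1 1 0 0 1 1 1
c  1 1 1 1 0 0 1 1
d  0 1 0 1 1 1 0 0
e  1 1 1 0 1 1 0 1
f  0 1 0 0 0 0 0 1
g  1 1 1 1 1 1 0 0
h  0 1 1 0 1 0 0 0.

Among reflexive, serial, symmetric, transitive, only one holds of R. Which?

Reflexive: no — f is not related to itself.
Serial: yes — every world has a successor (e.g. a R a).
Symmetric: no — a R b but not b R a.
Transitive: no — a R b and b R c, but not a R c.
Only serial holds.

serial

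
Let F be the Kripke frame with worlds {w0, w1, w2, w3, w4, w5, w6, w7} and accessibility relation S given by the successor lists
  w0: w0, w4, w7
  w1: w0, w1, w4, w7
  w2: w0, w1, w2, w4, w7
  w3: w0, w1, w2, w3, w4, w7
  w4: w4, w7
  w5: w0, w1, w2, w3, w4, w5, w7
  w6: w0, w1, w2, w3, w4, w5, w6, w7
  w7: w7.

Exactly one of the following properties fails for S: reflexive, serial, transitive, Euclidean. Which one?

Reflexive: yes — every world is S-related to itself.
Serial: yes — every world has a successor (e.g. w0 S w0).
Transitive: yes — every two-step S-path is closed by a direct edge.
Euclidean: no — w0 S w7 and w0 S w4, but not w7 S w4.
Only Euclidean fails.

Euclidean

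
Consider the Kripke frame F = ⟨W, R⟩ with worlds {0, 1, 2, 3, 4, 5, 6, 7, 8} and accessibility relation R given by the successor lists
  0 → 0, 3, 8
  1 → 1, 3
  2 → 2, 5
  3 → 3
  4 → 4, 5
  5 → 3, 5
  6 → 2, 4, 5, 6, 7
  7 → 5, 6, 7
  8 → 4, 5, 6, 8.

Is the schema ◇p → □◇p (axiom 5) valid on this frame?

Axiom 5 corresponds to the accessibility relation being Euclidean.
Euclidean: no — 0 R 3 and 0 R 8, but not 3 R 8.

No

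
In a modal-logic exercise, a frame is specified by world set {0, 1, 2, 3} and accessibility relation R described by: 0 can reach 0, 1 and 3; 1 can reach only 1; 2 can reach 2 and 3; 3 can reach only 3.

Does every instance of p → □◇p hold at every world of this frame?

No

By correspondence theory, B is valid on a frame iff R is symmetric.
Symmetric: no — 0 R 1 but not 1 R 0.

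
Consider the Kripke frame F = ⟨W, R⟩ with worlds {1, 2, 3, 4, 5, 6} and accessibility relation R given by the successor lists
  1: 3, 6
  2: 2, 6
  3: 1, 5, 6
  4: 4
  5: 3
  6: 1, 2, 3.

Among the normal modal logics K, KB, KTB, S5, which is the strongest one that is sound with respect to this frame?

Symmetric (axiom B): yes — every pair in R has its reverse in R.
Reflexive (axiom T): no — 1 is not related to itself.
Euclidean (axiom 5): no — 3 R 1 and 3 R 5, but not 1 R 5.
So F validates K, KB; KTB would additionally require R to be reflexive. The strongest is KB.

KB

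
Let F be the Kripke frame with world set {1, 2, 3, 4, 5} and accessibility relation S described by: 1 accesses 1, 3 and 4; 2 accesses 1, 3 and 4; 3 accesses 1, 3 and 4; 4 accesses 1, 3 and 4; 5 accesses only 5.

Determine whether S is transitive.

Yes

Transitive: yes — every two-step S-path is closed by a direct edge.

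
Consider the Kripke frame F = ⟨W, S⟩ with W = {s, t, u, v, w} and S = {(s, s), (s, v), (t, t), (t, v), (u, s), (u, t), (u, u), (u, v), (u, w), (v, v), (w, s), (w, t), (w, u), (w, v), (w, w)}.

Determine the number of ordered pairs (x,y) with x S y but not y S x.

8

Enumerating: (s,v), (t,v), (u,s), (u,t), (u,v), (w,s), (w,t), (w,v).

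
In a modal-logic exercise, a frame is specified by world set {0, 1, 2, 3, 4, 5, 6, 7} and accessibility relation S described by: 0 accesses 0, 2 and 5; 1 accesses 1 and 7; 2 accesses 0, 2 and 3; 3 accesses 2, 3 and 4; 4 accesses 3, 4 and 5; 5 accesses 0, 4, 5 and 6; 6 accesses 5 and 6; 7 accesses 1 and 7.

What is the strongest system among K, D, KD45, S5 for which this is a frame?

D

Serial (axiom D): yes — every world has a successor (e.g. 0 S 0).
Euclidean (axiom 5): no — 0 S 2 and 0 S 5, but not 2 S 5.
Transitive (axiom 4): no — 0 S 2 and 2 S 3, but not 0 S 3.
Reflexive (axiom T): yes — every world is S-related to itself.
So F validates K, D; KD45 would additionally require S to be Euclidean and transitive. The strongest is D.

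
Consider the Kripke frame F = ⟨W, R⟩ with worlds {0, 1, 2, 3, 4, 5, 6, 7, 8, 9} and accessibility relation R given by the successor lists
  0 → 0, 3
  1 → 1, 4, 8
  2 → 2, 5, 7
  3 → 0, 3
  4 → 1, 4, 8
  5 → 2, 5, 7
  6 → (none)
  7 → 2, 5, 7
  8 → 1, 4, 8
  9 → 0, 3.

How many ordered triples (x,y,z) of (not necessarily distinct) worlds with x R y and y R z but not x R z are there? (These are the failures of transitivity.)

R is transitive; there are no such tuples.

0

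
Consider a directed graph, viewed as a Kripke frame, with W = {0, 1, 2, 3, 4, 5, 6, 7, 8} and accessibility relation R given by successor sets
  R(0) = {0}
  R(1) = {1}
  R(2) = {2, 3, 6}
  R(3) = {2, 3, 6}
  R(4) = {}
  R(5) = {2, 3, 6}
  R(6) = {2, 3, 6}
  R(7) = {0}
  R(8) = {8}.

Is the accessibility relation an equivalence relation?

No

Reflexive: no — 4 is not related to itself.
Symmetric: no — 5 R 2 but not 2 R 5.
Transitive: yes — every two-step R-path is closed by a direct edge.
So R is not an equivalence relation.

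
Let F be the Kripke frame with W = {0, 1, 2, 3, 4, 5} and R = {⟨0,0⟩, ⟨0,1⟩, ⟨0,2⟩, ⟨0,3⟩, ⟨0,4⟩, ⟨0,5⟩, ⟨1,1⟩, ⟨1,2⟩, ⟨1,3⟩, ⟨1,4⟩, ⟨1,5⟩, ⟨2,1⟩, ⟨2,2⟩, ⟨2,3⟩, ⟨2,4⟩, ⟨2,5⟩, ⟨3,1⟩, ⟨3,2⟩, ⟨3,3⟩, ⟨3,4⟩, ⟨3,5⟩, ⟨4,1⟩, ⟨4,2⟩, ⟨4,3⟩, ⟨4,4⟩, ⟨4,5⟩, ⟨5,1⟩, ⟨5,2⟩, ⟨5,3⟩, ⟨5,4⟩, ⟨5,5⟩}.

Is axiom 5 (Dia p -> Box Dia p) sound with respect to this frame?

No

Axiom 5 corresponds to the accessibility relation being Euclidean.
Euclidean: no — 0 R 1 and 0 R 0, but not 1 R 0.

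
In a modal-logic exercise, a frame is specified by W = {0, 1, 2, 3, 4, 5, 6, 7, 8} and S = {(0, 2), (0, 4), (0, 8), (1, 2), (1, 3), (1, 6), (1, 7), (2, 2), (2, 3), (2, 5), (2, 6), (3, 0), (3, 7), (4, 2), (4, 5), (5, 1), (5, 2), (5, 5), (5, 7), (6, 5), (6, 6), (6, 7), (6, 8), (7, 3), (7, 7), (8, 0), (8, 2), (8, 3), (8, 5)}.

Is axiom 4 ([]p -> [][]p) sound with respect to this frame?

No

The schema 4 characterises exactly the transitive frames.
Transitive: no — 0 S 2 and 2 S 3, but not 0 S 3.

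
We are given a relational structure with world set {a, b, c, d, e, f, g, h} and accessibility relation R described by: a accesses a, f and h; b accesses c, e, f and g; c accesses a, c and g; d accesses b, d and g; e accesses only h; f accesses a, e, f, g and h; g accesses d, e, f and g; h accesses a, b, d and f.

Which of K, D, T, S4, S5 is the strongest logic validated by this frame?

D

Serial (axiom D): yes — every world has a successor (e.g. a R a).
Reflexive (axiom T): no — b is not related to itself.
Transitive (axiom 4): no — a R f and f R e, but not a R e.
Euclidean (axiom 5): no — b R c and b R e, but not c R e.
So F validates K, D; T would additionally require R to be reflexive. The strongest is D.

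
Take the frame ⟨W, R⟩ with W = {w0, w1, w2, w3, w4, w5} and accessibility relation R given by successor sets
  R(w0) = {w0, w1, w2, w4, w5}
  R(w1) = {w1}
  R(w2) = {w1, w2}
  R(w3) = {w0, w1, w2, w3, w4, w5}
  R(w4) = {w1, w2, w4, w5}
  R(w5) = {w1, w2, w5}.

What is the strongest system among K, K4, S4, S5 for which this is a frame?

S4

Transitive (axiom 4): yes — every two-step R-path is closed by a direct edge.
Reflexive (axiom T): yes — every world is R-related to itself.
Euclidean (axiom 5): no — w0 R w1 and w0 R w2, but not w1 R w2.
So F validates K, K4, S4; S5 would additionally require R to be Euclidean. The strongest is S4.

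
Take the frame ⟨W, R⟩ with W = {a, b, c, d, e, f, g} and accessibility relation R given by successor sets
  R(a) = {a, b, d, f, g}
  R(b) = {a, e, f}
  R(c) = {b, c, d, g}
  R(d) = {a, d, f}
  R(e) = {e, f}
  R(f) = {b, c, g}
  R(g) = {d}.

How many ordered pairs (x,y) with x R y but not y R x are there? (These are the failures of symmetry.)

Enumerating: (a,f), (a,g), (b,e), (c,b), (c,d), (c,g), (d,f), (e,f), (f,c), (f,g), (g,d).

11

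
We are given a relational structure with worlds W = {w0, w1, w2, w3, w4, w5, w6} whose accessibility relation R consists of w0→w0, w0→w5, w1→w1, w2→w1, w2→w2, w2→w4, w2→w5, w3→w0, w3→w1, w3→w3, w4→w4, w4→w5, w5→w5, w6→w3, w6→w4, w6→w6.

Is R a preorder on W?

No

Reflexive: yes — every world is R-related to itself.
Transitive: no — w3 R w0 and w0 R w5, but not w3 R w5.
So R is not a preorder.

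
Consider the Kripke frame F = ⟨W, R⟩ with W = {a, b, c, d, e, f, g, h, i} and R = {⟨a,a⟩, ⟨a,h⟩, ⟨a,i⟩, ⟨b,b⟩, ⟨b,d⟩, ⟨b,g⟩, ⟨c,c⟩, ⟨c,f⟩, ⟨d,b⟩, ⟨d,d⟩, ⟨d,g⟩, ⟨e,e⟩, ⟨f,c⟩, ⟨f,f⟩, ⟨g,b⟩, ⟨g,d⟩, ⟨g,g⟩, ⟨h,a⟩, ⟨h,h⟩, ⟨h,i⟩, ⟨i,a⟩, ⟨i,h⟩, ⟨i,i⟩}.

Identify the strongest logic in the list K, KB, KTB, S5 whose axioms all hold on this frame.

S5

Symmetric (axiom B): yes — every pair in R has its reverse in R.
Reflexive (axiom T): yes — every world is R-related to itself.
Euclidean (axiom 5): yes — any two successors of a common world are R-related.
So F validates K, KB, KTB, S5. The strongest is S5.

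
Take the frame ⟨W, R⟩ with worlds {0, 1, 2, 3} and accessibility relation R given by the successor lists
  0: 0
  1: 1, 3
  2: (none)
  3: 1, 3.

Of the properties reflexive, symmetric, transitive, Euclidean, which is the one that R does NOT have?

reflexive

Reflexive: no — 2 is not related to itself.
Symmetric: yes — every pair in R has its reverse in R.
Transitive: yes — every two-step R-path is closed by a direct edge.
Euclidean: yes — any two successors of a common world are R-related.
Only reflexive fails.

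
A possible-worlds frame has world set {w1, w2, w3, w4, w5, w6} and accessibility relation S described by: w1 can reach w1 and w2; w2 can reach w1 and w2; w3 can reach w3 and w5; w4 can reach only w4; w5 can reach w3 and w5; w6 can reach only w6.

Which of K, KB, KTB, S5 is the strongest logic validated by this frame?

Symmetric (axiom B): yes — every pair in S has its reverse in S.
Reflexive (axiom T): yes — every world is S-related to itself.
Euclidean (axiom 5): yes — any two successors of a common world are S-related.
So F validates K, KB, KTB, S5. The strongest is S5.

S5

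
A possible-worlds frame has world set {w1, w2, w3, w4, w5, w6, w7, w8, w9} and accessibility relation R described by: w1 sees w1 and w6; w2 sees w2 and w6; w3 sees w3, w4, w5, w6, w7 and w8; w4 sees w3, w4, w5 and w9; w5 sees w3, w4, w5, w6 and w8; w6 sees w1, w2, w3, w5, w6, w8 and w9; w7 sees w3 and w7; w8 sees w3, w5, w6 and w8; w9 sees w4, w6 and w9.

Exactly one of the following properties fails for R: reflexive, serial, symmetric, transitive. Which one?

transitive

Reflexive: yes — every world is R-related to itself.
Serial: yes — every world has a successor (e.g. w1 R w1).
Symmetric: yes — every pair in R has its reverse in R.
Transitive: no — w1 R w6 and w6 R w2, but not w1 R w2.
Only transitive fails.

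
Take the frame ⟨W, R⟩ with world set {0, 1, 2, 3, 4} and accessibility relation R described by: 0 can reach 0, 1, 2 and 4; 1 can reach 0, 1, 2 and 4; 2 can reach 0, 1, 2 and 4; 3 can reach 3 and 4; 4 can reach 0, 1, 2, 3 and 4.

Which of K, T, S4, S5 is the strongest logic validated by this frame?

T

Reflexive (axiom T): yes — every world is R-related to itself.
Transitive (axiom 4): no — 0 R 4 and 4 R 3, but not 0 R 3.
Euclidean (axiom 5): no — 4 R 0 and 4 R 3, but not 0 R 3.
So F validates K, T; S4 would additionally require R to be transitive. The strongest is T.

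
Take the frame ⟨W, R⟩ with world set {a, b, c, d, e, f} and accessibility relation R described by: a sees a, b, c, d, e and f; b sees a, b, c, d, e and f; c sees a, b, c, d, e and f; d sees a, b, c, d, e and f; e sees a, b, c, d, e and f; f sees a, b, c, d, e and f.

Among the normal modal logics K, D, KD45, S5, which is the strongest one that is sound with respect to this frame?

Serial (axiom D): yes — every world has a successor (e.g. a R a).
Euclidean (axiom 5): yes — any two successors of a common world are R-related.
Transitive (axiom 4): yes — every two-step R-path is closed by a direct edge.
Reflexive (axiom T): yes — every world is R-related to itself.
So F validates K, D, KD45, S5. The strongest is S5.

S5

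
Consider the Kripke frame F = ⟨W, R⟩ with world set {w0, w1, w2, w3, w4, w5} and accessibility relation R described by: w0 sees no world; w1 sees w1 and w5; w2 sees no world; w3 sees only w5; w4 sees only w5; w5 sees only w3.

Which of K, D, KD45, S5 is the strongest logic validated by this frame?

Serial (axiom D): no — w0 has no R-successor.
Euclidean (axiom 5): no — w1 R w5 and w1 R w1, but not w5 R w1.
Transitive (axiom 4): no — w1 R w5 and w5 R w3, but not w1 R w3.
Reflexive (axiom T): no — w0 is not related to itself.
So F validates K; D would additionally require R to be serial. The strongest is K.

K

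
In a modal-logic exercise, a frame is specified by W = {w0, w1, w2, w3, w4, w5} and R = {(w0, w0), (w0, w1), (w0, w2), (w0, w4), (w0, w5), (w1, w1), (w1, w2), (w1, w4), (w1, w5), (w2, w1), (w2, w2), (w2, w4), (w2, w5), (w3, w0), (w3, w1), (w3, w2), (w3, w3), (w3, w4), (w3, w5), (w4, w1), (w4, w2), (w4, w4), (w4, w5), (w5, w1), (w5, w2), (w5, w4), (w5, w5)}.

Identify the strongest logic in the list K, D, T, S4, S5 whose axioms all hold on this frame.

Serial (axiom D): yes — every world has a successor (e.g. w0 R w0).
Reflexive (axiom T): yes — every world is R-related to itself.
Transitive (axiom 4): yes — every two-step R-path is closed by a direct edge.
Euclidean (axiom 5): no — w3 R w1 and w3 R w0, but not w1 R w0.
So F validates K, D, T, S4; S5 would additionally require R to be Euclidean. The strongest is S4.

S4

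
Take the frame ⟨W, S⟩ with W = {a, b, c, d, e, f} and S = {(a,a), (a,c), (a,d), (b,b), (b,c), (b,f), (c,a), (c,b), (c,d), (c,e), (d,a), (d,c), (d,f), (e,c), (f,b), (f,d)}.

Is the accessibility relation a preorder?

Reflexive: no — c is not related to itself.
Transitive: no — a S c and c S b, but not a S b.
So S is not a preorder.

No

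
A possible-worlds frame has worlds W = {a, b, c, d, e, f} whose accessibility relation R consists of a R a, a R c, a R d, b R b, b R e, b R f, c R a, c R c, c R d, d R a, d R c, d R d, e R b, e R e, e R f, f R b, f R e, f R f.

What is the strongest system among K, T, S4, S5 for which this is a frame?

Reflexive (axiom T): yes — every world is R-related to itself.
Transitive (axiom 4): yes — every two-step R-path is closed by a direct edge.
Euclidean (axiom 5): yes — any two successors of a common world are R-related.
So F validates K, T, S4, S5. The strongest is S5.

S5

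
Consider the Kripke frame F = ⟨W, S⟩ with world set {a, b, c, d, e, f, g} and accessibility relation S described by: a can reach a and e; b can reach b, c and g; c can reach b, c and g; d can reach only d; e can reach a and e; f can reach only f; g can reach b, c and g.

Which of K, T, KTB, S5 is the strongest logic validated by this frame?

S5

Reflexive (axiom T): yes — every world is S-related to itself.
Symmetric (axiom B): yes — every pair in S has its reverse in S.
Euclidean (axiom 5): yes — any two successors of a common world are S-related.
So F validates K, T, KTB, S5. The strongest is S5.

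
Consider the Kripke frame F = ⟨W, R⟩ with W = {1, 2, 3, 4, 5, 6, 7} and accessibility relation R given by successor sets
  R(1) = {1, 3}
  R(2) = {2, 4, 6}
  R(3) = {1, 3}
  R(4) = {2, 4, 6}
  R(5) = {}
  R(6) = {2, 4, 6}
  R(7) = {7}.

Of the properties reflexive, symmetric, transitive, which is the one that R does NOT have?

reflexive

Reflexive: no — 5 is not related to itself.
Symmetric: yes — every pair in R has its reverse in R.
Transitive: yes — every two-step R-path is closed by a direct edge.
Only reflexive fails.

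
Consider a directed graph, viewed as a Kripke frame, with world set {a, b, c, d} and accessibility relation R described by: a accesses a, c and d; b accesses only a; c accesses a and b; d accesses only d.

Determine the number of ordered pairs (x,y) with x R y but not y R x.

3

Enumerating: (a,d), (b,a), (c,b).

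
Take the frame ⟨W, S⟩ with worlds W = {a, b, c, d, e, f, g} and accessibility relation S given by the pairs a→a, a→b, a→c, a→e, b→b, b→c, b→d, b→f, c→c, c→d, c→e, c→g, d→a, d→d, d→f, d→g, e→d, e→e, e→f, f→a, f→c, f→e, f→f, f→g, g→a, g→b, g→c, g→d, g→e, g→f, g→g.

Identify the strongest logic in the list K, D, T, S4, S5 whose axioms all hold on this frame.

Serial (axiom D): yes — every world has a successor (e.g. a S a).
Reflexive (axiom T): yes — every world is S-related to itself.
Transitive (axiom 4): no — a S b and b S d, but not a S d.
Euclidean (axiom 5): no — a S b and a S e, but not b S e.
So F validates K, D, T; S4 would additionally require S to be transitive. The strongest is T.

T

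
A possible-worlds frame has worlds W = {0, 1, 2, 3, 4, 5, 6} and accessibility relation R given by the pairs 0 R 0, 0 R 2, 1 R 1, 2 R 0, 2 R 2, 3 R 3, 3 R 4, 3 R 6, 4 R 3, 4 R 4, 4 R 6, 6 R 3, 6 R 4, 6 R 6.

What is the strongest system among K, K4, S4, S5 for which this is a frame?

K4

Transitive (axiom 4): yes — every two-step R-path is closed by a direct edge.
Reflexive (axiom T): no — 5 is not related to itself.
Euclidean (axiom 5): yes — any two successors of a common world are R-related.
So F validates K, K4; S4 would additionally require R to be reflexive. The strongest is K4.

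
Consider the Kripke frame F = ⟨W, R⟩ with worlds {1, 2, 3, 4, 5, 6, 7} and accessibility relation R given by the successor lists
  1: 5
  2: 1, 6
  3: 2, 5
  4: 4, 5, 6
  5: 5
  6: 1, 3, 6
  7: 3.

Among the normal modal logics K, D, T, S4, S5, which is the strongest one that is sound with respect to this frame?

D

Serial (axiom D): yes — every world has a successor (e.g. 1 R 5).
Reflexive (axiom T): no — 1 is not related to itself.
Transitive (axiom 4): no — 2 R 1 and 1 R 5, but not 2 R 5.
Euclidean (axiom 5): no — 2 R 1 and 2 R 6, but not 1 R 6.
So F validates K, D; T would additionally require R to be reflexive. The strongest is D.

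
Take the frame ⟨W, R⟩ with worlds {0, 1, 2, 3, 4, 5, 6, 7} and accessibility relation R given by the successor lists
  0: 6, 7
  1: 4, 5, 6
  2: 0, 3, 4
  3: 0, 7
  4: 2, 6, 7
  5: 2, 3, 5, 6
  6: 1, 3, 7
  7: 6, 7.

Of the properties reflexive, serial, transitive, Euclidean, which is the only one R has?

serial

Reflexive: no — 0 is not related to itself.
Serial: yes — every world has a successor (e.g. 0 R 6).
Transitive: no — 0 R 6 and 6 R 1, but not 0 R 1.
Euclidean: no — 1 R 4 and 1 R 5, but not 4 R 5.
Only serial holds.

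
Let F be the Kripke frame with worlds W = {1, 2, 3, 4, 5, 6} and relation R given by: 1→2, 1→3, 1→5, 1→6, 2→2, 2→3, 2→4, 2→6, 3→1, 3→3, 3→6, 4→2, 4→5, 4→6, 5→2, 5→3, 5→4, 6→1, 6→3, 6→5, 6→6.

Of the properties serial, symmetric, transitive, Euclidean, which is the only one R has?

Serial: yes — every world has a successor (e.g. 1 R 2).
Symmetric: no — 1 R 2 but not 2 R 1.
Transitive: no — 1 R 2 and 2 R 4, but not 1 R 4.
Euclidean: no — 1 R 2 and 1 R 5, but not 2 R 5.
Only serial holds.

serial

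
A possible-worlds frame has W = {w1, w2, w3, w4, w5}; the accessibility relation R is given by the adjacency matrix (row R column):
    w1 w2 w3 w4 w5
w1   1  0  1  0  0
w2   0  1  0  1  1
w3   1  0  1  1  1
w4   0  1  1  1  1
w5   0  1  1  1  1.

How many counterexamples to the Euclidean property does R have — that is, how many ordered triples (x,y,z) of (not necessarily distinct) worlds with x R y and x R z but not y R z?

8

Enumerating: (w3,w1,w4), (w3,w1,w5), (w3,w4,w1), (w3,w5,w1), (w4,w2,w3), (w4,w3,w2), (w5,w2,w3), (w5,w3,w2).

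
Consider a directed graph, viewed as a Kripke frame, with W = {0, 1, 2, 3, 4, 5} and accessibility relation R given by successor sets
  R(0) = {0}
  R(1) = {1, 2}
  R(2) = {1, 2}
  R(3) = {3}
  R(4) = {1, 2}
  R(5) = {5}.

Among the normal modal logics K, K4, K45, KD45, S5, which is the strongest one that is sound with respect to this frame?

KD45

Transitive (axiom 4): yes — every two-step R-path is closed by a direct edge.
Euclidean (axiom 5): yes — any two successors of a common world are R-related.
Serial (axiom D): yes — every world has a successor (e.g. 0 R 0).
Reflexive (axiom T): no — 4 is not related to itself.
So F validates K, K4, K45, KD45; S5 would additionally require R to be reflexive. The strongest is KD45.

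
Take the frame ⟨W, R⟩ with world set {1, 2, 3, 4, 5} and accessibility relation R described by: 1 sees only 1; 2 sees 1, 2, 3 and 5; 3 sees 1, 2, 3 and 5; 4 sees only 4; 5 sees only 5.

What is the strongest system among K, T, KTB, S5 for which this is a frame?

T

Reflexive (axiom T): yes — every world is R-related to itself.
Symmetric (axiom B): no — 2 R 1 but not 1 R 2.
Euclidean (axiom 5): no — 2 R 1 and 2 R 3, but not 1 R 3.
So F validates K, T; KTB would additionally require R to be symmetric. The strongest is T.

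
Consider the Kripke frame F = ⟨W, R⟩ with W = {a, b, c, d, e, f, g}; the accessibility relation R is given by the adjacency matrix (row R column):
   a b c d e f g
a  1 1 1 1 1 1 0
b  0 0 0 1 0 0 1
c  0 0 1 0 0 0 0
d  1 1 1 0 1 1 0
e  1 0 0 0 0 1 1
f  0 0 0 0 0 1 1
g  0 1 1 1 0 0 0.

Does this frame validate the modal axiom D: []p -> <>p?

By correspondence theory, D is valid on a frame iff R is serial.
Serial: yes — every world has a successor (e.g. a R a).

Yes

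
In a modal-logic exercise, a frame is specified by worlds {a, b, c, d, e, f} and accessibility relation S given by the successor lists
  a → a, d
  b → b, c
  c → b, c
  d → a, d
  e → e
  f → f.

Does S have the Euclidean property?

Euclidean: yes — any two successors of a common world are S-related.

Yes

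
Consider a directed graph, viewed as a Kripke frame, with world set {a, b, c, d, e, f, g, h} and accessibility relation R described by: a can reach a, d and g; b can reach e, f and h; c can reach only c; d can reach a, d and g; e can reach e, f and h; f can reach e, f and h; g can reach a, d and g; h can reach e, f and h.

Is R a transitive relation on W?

Yes

Transitive: yes — every two-step R-path is closed by a direct edge.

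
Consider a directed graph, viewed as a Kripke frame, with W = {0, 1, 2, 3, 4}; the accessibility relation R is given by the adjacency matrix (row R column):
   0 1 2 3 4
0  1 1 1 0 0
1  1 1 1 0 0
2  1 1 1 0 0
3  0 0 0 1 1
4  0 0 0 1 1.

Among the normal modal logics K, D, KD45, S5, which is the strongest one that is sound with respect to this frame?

Serial (axiom D): yes — every world has a successor (e.g. 0 R 0).
Euclidean (axiom 5): yes — any two successors of a common world are R-related.
Transitive (axiom 4): yes — every two-step R-path is closed by a direct edge.
Reflexive (axiom T): yes — every world is R-related to itself.
So F validates K, D, KD45, S5. The strongest is S5.

S5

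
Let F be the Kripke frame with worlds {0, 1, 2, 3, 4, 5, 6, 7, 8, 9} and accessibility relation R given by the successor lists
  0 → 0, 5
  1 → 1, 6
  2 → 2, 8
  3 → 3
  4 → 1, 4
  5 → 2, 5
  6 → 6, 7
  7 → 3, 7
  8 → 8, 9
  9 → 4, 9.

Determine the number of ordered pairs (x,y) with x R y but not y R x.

Enumerating: (0,5), (1,6), (2,8), (4,1), (5,2), (6,7), (7,3), (8,9), (9,4).

9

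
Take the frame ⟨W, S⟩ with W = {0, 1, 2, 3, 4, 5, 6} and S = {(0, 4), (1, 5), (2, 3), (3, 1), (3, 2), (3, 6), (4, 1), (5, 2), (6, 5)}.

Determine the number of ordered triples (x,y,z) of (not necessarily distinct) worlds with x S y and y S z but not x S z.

11

Enumerating: (0,4,1), (1,5,2), (2,3,1), (2,3,2), (2,3,6), (3,1,5), (3,2,3), (3,6,5), (4,1,5), (5,2,3), (6,5,2).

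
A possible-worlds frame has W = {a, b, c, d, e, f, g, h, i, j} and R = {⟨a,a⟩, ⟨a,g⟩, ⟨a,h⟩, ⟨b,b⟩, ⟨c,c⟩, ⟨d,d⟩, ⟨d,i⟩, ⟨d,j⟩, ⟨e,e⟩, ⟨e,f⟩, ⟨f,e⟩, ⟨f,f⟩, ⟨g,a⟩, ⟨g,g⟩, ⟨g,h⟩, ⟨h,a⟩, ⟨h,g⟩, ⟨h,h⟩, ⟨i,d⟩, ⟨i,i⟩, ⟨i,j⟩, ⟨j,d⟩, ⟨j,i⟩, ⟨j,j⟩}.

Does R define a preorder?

Reflexive: yes — every world is R-related to itself.
Transitive: yes — every two-step R-path is closed by a direct edge.
So R is a preorder.

Yes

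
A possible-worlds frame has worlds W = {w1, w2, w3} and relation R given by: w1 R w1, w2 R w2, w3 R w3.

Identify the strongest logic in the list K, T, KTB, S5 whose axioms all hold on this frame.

S5

Reflexive (axiom T): yes — every world is R-related to itself.
Symmetric (axiom B): yes — every pair in R has its reverse in R.
Euclidean (axiom 5): yes — any two successors of a common world are R-related.
So F validates K, T, KTB, S5. The strongest is S5.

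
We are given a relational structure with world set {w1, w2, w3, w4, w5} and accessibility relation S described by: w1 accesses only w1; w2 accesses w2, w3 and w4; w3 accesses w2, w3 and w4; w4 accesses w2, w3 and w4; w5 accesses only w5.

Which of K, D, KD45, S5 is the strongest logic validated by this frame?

Serial (axiom D): yes — every world has a successor (e.g. w1 S w1).
Euclidean (axiom 5): yes — any two successors of a common world are S-related.
Transitive (axiom 4): yes — every two-step S-path is closed by a direct edge.
Reflexive (axiom T): yes — every world is S-related to itself.
So F validates K, D, KD45, S5. The strongest is S5.

S5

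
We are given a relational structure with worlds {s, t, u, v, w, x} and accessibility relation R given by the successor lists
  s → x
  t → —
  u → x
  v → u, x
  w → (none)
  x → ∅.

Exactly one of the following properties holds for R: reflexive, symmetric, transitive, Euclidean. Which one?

Reflexive: no — s is not related to itself.
Symmetric: no — s R x but not x R s.
Transitive: yes — every two-step R-path is closed by a direct edge.
Euclidean: no — v R x and v R u, but not x R u.
Only transitive holds.

transitive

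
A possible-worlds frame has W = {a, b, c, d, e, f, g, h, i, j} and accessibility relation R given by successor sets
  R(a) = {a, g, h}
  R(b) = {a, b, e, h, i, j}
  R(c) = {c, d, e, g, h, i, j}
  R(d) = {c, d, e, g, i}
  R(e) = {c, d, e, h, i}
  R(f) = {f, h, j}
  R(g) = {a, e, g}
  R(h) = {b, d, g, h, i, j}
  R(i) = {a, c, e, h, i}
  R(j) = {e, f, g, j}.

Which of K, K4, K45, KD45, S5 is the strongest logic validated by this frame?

K

Transitive (axiom 4): no — a R g and g R e, but not a R e.
Euclidean (axiom 5): no — a R g and a R h, but not g R h.
Serial (axiom D): yes — every world has a successor (e.g. a R a).
Reflexive (axiom T): yes — every world is R-related to itself.
So F validates K; K4 would additionally require R to be transitive. The strongest is K.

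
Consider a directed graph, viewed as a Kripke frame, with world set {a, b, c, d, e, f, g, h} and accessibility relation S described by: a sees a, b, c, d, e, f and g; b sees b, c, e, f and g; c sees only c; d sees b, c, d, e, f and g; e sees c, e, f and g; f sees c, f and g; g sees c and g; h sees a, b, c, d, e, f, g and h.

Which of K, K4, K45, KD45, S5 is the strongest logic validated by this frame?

Transitive (axiom 4): yes — every two-step S-path is closed by a direct edge.
Euclidean (axiom 5): no — a S b and a S d, but not b S d.
Serial (axiom D): yes — every world has a successor (e.g. a S a).
Reflexive (axiom T): yes — every world is S-related to itself.
So F validates K, K4; K45 would additionally require S to be Euclidean. The strongest is K4.

K4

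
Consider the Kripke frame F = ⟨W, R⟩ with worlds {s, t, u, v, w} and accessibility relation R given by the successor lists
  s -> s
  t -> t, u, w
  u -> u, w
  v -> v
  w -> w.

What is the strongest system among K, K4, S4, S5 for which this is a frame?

S4

Transitive (axiom 4): yes — every two-step R-path is closed by a direct edge.
Reflexive (axiom T): yes — every world is R-related to itself.
Euclidean (axiom 5): no — t R w and t R u, but not w R u.
So F validates K, K4, S4; S5 would additionally require R to be Euclidean. The strongest is S4.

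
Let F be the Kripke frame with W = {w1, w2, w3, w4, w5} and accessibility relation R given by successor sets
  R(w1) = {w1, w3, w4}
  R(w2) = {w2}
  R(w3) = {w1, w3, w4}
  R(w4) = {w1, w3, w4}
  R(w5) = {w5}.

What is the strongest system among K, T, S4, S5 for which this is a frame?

Reflexive (axiom T): yes — every world is R-related to itself.
Transitive (axiom 4): yes — every two-step R-path is closed by a direct edge.
Euclidean (axiom 5): yes — any two successors of a common world are R-related.
So F validates K, T, S4, S5. The strongest is S5.

S5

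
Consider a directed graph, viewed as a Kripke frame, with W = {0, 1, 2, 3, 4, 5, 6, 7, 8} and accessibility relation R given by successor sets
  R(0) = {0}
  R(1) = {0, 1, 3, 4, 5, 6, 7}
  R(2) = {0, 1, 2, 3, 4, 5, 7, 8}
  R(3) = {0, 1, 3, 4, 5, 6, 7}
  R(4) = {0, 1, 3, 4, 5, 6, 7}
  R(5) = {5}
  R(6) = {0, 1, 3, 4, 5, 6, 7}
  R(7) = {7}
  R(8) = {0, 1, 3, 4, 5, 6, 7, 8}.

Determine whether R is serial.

Yes

Serial: yes — every world has a successor (e.g. 0 R 0).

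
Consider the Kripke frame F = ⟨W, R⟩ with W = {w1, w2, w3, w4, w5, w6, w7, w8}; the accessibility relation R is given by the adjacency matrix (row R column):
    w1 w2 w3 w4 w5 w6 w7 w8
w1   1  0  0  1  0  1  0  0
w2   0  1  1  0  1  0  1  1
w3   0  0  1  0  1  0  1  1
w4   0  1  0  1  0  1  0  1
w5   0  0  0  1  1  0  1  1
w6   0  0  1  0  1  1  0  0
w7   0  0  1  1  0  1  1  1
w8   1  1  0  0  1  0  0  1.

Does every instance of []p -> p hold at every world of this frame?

Yes

Axiom T corresponds to the accessibility relation being reflexive.
Reflexive: yes — every world is R-related to itself.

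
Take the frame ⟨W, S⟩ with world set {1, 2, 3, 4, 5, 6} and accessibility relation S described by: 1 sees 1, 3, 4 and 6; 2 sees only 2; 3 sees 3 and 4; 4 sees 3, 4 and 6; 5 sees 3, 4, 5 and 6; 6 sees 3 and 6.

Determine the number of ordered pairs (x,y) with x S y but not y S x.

Enumerating: (1,3), (1,4), (1,6), (4,6), (5,3), (5,4), (5,6), (6,3).

8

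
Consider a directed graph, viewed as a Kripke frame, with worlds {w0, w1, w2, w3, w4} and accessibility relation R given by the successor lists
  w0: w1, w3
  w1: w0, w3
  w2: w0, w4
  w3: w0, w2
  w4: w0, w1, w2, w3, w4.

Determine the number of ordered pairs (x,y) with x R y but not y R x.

6

Enumerating: (w1,w3), (w2,w0), (w3,w2), (w4,w0), (w4,w1), (w4,w3).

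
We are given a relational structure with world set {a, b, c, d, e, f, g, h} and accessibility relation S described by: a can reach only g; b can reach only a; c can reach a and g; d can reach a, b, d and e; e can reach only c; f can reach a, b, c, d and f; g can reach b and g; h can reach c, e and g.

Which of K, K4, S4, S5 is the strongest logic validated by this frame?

Transitive (axiom 4): no — a S g and g S b, but not a S b.
Reflexive (axiom T): no — a is not related to itself.
Euclidean (axiom 5): no — c S g and c S a, but not g S a.
So F validates K; K4 would additionally require S to be transitive. The strongest is K.

K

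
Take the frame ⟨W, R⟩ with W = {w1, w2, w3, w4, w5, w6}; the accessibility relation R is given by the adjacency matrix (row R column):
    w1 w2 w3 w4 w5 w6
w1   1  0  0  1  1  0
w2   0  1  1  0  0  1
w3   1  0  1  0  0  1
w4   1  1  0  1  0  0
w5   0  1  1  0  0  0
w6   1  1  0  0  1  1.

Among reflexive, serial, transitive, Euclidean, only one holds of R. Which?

serial

Reflexive: no — w5 is not related to itself.
Serial: yes — every world has a successor (e.g. w1 R w1).
Transitive: no — w1 R w4 and w4 R w2, but not w1 R w2.
Euclidean: no — w1 R w4 and w1 R w5, but not w4 R w5.
Only serial holds.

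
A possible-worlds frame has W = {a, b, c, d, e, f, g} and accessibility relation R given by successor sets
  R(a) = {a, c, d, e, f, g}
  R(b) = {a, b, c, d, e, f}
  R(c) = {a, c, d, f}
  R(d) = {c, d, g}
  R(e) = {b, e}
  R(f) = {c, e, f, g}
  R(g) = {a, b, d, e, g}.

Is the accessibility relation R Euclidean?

Euclidean: no — a R c and a R e, but not c R e.

No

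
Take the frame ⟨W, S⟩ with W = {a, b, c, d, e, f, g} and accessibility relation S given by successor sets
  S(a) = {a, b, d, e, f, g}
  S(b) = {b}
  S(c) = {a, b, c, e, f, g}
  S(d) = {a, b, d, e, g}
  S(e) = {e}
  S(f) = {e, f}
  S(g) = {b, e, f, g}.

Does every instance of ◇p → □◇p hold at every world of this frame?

The schema 5 characterises exactly the Euclidean frames.
Euclidean: no — a S b and a S d, but not b S d.

No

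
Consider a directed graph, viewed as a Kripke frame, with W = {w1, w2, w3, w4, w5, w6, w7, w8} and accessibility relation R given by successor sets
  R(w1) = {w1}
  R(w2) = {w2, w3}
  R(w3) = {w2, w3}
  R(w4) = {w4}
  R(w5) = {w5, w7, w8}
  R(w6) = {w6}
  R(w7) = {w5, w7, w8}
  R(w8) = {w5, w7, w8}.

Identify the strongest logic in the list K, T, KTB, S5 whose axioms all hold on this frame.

Reflexive (axiom T): yes — every world is R-related to itself.
Symmetric (axiom B): yes — every pair in R has its reverse in R.
Euclidean (axiom 5): yes — any two successors of a common world are R-related.
So F validates K, T, KTB, S5. The strongest is S5.

S5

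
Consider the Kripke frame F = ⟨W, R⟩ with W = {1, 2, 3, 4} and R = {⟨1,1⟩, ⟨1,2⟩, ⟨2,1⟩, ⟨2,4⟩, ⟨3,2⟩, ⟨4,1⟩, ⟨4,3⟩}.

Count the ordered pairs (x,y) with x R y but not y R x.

4

Enumerating: (2,4), (3,2), (4,1), (4,3).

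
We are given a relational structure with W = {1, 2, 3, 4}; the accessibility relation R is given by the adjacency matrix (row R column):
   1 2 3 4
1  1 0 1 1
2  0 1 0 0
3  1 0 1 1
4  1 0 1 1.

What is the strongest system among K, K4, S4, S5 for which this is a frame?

Transitive (axiom 4): yes — every two-step R-path is closed by a direct edge.
Reflexive (axiom T): yes — every world is R-related to itself.
Euclidean (axiom 5): yes — any two successors of a common world are R-related.
So F validates K, K4, S4, S5. The strongest is S5.

S5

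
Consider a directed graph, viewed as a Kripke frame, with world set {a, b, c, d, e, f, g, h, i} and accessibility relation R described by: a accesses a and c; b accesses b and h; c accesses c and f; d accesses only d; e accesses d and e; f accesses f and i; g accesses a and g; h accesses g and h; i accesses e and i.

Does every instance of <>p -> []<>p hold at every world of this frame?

The schema 5 characterises exactly the Euclidean frames.
Euclidean: no — a R c and a R a, but not c R a.

No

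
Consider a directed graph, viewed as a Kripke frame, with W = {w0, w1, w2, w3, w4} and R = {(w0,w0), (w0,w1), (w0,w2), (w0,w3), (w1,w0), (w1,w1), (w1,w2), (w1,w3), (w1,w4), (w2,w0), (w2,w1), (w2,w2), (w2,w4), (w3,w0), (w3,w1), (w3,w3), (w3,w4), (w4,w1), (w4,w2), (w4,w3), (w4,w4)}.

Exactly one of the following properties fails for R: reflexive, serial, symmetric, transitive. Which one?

transitive

Reflexive: yes — every world is R-related to itself.
Serial: yes — every world has a successor (e.g. w0 R w0).
Symmetric: yes — every pair in R has its reverse in R.
Transitive: no — w0 R w1 and w1 R w4, but not w0 R w4.
Only transitive fails.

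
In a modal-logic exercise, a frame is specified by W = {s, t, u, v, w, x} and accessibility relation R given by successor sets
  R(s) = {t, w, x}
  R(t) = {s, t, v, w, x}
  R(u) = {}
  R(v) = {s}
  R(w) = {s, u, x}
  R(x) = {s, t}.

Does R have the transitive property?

Transitive: no — s R t and t R v, but not s R v.

No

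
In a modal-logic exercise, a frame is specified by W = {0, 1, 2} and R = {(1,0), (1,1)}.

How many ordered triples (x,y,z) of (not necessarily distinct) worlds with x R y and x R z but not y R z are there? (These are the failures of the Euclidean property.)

Enumerating: (1,0,0), (1,0,1).

2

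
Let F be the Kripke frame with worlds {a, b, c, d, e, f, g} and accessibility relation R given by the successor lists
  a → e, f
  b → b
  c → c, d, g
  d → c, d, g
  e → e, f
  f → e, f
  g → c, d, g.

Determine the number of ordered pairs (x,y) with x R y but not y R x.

2

Enumerating: (a,e), (a,f).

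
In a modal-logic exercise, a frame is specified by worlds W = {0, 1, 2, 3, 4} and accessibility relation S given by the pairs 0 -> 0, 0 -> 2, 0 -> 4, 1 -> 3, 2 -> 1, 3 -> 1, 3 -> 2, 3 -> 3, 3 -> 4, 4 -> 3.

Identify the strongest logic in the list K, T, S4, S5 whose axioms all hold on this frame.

Reflexive (axiom T): no — 1 is not related to itself.
Transitive (axiom 4): no — 0 S 2 and 2 S 1, but not 0 S 1.
Euclidean (axiom 5): no — 0 S 2 and 0 S 4, but not 2 S 4.
So F validates K; T would additionally require S to be reflexive. The strongest is K.

K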